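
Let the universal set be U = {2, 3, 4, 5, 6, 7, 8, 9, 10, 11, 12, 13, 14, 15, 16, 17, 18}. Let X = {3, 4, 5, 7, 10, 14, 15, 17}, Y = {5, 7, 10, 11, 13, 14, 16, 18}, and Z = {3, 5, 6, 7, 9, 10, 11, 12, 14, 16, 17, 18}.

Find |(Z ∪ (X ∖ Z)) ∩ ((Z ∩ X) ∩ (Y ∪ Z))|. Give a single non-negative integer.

X ∖ Z = {4, 15}
Z ∪ (X ∖ Z) = {3, 4, 5, 6, 7, 9, 10, 11, 12, 14, 15, 16, 17, 18}
Z ∩ X = {3, 5, 7, 10, 14, 17}
Y ∪ Z = {3, 5, 6, 7, 9, 10, 11, 12, 13, 14, 16, 17, 18}
(Z ∩ X) ∩ (Y ∪ Z) = {3, 5, 7, 10, 14, 17}
(Z ∪ (X ∖ Z)) ∩ ((Z ∩ X) ∩ (Y ∪ Z)) = {3, 5, 7, 10, 14, 17}
|(Z ∪ (X ∖ Z)) ∩ ((Z ∩ X) ∩ (Y ∪ Z))| = 6

6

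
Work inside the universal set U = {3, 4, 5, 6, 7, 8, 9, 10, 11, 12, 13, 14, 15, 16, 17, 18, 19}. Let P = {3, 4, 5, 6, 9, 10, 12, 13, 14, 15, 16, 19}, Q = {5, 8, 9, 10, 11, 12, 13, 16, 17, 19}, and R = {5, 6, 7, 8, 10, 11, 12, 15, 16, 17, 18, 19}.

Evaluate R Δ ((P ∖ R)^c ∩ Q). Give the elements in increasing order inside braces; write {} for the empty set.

P ∖ R = {3, 4, 9, 13, 14}
(P ∖ R)^c = {5, 6, 7, 8, 10, 11, 12, 15, 16, 17, 18, 19}
(P ∖ R)^c ∩ Q = {5, 8, 10, 11, 12, 16, 17, 19}
R Δ ((P ∖ R)^c ∩ Q) = {6, 7, 15, 18}

{6, 7, 15, 18}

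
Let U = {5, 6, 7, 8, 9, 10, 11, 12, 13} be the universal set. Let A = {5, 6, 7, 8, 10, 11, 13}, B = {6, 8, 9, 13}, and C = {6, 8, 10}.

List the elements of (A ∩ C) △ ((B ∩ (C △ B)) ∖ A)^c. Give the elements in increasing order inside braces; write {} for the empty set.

A ∩ C = {6, 8, 10}
C △ B = {9, 10, 13}
B ∩ (C △ B) = {9, 13}
(B ∩ (C △ B)) ∖ A = {9}
((B ∩ (C △ B)) ∖ A)^c = {5, 6, 7, 8, 10, 11, 12, 13}
(A ∩ C) △ ((B ∩ (C △ B)) ∖ A)^c = {5, 7, 11, 12, 13}

{5, 7, 11, 12, 13}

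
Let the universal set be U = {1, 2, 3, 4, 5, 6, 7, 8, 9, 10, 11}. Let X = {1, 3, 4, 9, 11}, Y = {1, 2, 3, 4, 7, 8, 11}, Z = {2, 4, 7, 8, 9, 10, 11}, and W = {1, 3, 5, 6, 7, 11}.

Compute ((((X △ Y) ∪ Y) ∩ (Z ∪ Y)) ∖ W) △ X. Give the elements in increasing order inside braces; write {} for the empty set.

X △ Y = {2, 7, 8, 9}
(X △ Y) ∪ Y = {1, 2, 3, 4, 7, 8, 9, 11}
Z ∪ Y = {1, 2, 3, 4, 7, 8, 9, 10, 11}
((X △ Y) ∪ Y) ∩ (Z ∪ Y) = {1, 2, 3, 4, 7, 8, 9, 11}
(((X △ Y) ∪ Y) ∩ (Z ∪ Y)) ∖ W = {2, 4, 8, 9}
((((X △ Y) ∪ Y) ∩ (Z ∪ Y)) ∖ W) △ X = {1, 2, 3, 8, 11}

{1, 2, 3, 8, 11}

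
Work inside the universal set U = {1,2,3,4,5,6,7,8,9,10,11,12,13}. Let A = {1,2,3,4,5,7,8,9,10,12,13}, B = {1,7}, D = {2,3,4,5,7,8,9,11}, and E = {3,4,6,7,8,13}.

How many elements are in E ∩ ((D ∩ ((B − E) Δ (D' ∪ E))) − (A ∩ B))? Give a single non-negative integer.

3

B − E = {1}
D' = {1,6,10,12,13}
D' ∪ E = {1,3,4,6,7,8,10,12,13}
(B − E) Δ (D' ∪ E) = {3,4,6,7,8,10,12,13}
D ∩ ((B − E) Δ (D' ∪ E)) = {3,4,7,8}
A ∩ B = {1,7}
(D ∩ ((B − E) Δ (D' ∪ E))) − (A ∩ B) = {3,4,8}
E ∩ ((D ∩ ((B − E) Δ (D' ∪ E))) − (A ∩ B)) = {3,4,8}
|E ∩ ((D ∩ ((B − E) Δ (D' ∪ E))) − (A ∩ B))| = 3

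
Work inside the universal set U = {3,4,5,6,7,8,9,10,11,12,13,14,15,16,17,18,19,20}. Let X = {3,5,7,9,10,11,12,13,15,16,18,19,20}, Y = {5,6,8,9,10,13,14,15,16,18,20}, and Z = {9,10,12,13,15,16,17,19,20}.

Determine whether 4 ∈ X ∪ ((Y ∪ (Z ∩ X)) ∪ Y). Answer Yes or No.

No

4 ∉ Z and 4 ∉ X, so 4 ∉ Z ∩ X
4 ∉ Y and 4 ∉ (Z ∩ X), so 4 ∉ Y ∪ (Z ∩ X)
4 ∉ (Y ∪ (Z ∩ X)) and 4 ∉ Y, so 4 ∉ (Y ∪ (Z ∩ X)) ∪ Y
4 ∉ X and 4 ∉ ((Y ∪ (Z ∩ X)) ∪ Y), so 4 ∉ X ∪ ((Y ∪ (Z ∩ X)) ∪ Y)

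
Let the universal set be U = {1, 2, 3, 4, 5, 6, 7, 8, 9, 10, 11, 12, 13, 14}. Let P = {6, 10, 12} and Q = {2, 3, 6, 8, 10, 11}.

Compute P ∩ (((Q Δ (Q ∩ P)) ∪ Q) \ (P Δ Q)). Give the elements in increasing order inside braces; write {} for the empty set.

Q ∩ P = {6, 10}
Q Δ (Q ∩ P) = {2, 3, 8, 11}
(Q Δ (Q ∩ P)) ∪ Q = {2, 3, 6, 8, 10, 11}
P Δ Q = {2, 3, 8, 11, 12}
((Q Δ (Q ∩ P)) ∪ Q) \ (P Δ Q) = {6, 10}
P ∩ (((Q Δ (Q ∩ P)) ∪ Q) \ (P Δ Q)) = {6, 10}

{6, 10}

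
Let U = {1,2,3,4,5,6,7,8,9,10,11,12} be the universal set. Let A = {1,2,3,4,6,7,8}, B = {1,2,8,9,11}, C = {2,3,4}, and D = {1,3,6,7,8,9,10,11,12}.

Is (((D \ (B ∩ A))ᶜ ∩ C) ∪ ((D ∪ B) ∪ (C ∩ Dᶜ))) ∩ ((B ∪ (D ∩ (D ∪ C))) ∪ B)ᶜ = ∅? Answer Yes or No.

B ∩ A = {1,2,8}
D \ (B ∩ A) = {3,6,7,9,10,11,12}
(D \ (B ∩ A))ᶜ = {1,2,4,5,8}
(D \ (B ∩ A))ᶜ ∩ C = {2,4}
D ∪ B = {1,2,3,6,7,8,9,10,11,12}
Dᶜ = {2,4,5}
C ∩ Dᶜ = {2,4}
(D ∪ B) ∪ (C ∩ Dᶜ) = {1,2,3,4,6,7,8,9,10,11,12}
((D \ (B ∩ A))ᶜ ∩ C) ∪ ((D ∪ B) ∪ (C ∩ Dᶜ)) = {1,2,3,4,6,7,8,9,10,11,12}
D ∪ C = {1,2,3,4,6,7,8,9,10,11,12}
D ∩ (D ∪ C) = {1,3,6,7,8,9,10,11,12}
B ∪ (D ∩ (D ∪ C)) = {1,2,3,6,7,8,9,10,11,12}
(B ∪ (D ∩ (D ∪ C))) ∪ B = {1,2,3,6,7,8,9,10,11,12}
((B ∪ (D ∩ (D ∪ C))) ∪ B)ᶜ = {4,5}
4 lies in both, so they are not disjoint.

No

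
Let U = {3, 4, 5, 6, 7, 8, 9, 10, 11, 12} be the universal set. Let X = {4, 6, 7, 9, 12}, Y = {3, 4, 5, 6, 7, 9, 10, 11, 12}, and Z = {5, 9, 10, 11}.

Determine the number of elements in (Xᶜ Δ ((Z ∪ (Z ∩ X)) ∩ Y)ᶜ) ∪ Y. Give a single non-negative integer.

Xᶜ = {3, 5, 8, 10, 11}
Z ∩ X = {9}
Z ∪ (Z ∩ X) = {5, 9, 10, 11}
(Z ∪ (Z ∩ X)) ∩ Y = {5, 9, 10, 11}
((Z ∪ (Z ∩ X)) ∩ Y)ᶜ = {3, 4, 6, 7, 8, 12}
Xᶜ Δ ((Z ∪ (Z ∩ X)) ∩ Y)ᶜ = {4, 5, 6, 7, 10, 11, 12}
(Xᶜ Δ ((Z ∪ (Z ∩ X)) ∩ Y)ᶜ) ∪ Y = {3, 4, 5, 6, 7, 9, 10, 11, 12}
|(Xᶜ Δ ((Z ∪ (Z ∩ X)) ∩ Y)ᶜ) ∪ Y| = 9

9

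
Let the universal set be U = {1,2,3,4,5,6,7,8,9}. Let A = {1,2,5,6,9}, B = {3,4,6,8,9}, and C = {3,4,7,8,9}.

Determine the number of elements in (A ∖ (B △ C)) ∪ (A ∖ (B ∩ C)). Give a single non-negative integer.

5

B △ C = {6,7}
A ∖ (B △ C) = {1,2,5,9}
B ∩ C = {3,4,8,9}
A ∖ (B ∩ C) = {1,2,5,6}
(A ∖ (B △ C)) ∪ (A ∖ (B ∩ C)) = {1,2,5,6,9}
|(A ∖ (B △ C)) ∪ (A ∖ (B ∩ C))| = 5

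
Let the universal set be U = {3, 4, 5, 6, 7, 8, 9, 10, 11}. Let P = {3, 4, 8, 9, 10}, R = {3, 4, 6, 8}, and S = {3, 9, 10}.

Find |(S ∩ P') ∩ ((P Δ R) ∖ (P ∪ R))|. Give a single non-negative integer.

0

P' = {5, 6, 7, 11}
S ∩ P' = {}
P Δ R = {6, 9, 10}
P ∪ R = {3, 4, 6, 8, 9, 10}
(P Δ R) ∖ (P ∪ R) = {}
(S ∩ P') ∩ ((P Δ R) ∖ (P ∪ R)) = {}
|(S ∩ P') ∩ ((P Δ R) ∖ (P ∪ R))| = 0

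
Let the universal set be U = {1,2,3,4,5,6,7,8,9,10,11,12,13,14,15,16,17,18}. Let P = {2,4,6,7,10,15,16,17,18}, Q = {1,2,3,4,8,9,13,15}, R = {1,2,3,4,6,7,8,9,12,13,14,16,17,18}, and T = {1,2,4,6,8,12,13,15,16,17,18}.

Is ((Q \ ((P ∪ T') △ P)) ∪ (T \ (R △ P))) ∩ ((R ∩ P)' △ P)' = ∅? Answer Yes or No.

No

T' = {3,5,7,9,10,11,14}
P ∪ T' = {2,3,4,5,6,7,9,10,11,14,15,16,17,18}
(P ∪ T') △ P = {3,5,9,11,14}
Q \ ((P ∪ T') △ P) = {1,2,4,8,13,15}
R △ P = {1,3,8,9,10,12,13,14,15}
T \ (R △ P) = {2,4,6,16,17,18}
(Q \ ((P ∪ T') △ P)) ∪ (T \ (R △ P)) = {1,2,4,6,8,13,15,16,17,18}
R ∩ P = {2,4,6,7,16,17,18}
(R ∩ P)' = {1,3,5,8,9,10,11,12,13,14,15}
(R ∩ P)' △ P = {1,2,3,4,5,6,7,8,9,11,12,13,14,16,17,18}
((R ∩ P)' △ P)' = {10,15}
15 lies in both, so they are not disjoint.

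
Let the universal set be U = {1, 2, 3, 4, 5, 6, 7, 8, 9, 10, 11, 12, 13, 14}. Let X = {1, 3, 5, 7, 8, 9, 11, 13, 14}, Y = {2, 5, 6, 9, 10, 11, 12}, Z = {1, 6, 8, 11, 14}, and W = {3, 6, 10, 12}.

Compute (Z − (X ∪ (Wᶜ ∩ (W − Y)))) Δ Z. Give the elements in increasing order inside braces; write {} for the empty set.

Wᶜ = {1, 2, 4, 5, 7, 8, 9, 11, 13, 14}
W − Y = {3}
Wᶜ ∩ (W − Y) = {}
X ∪ (Wᶜ ∩ (W − Y)) = {1, 3, 5, 7, 8, 9, 11, 13, 14}
Z − (X ∪ (Wᶜ ∩ (W − Y))) = {6}
(Z − (X ∪ (Wᶜ ∩ (W − Y)))) Δ Z = {1, 8, 11, 14}

{1, 8, 11, 14}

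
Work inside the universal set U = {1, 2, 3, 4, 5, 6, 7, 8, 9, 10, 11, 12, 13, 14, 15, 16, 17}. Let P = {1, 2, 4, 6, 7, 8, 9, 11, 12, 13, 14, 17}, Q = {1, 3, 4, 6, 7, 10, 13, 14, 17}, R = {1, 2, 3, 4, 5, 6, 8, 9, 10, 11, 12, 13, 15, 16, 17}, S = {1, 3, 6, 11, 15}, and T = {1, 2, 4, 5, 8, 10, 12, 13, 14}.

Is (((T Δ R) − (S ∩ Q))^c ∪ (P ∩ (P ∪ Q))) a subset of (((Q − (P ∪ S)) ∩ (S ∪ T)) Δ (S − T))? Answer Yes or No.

T Δ R = {3, 6, 9, 11, 14, 15, 16, 17}
S ∩ Q = {1, 3, 6}
(T Δ R) − (S ∩ Q) = {9, 11, 14, 15, 16, 17}
((T Δ R) − (S ∩ Q))^c = {1, 2, 3, 4, 5, 6, 7, 8, 10, 12, 13}
P ∪ Q = {1, 2, 3, 4, 6, 7, 8, 9, 10, 11, 12, 13, 14, 17}
P ∩ (P ∪ Q) = {1, 2, 4, 6, 7, 8, 9, 11, 12, 13, 14, 17}
((T Δ R) − (S ∩ Q))^c ∪ (P ∩ (P ∪ Q)) = {1, 2, 3, 4, 5, 6, 7, 8, 9, 10, 11, 12, 13, 14, 17}
P ∪ S = {1, 2, 3, 4, 6, 7, 8, 9, 11, 12, 13, 14, 15, 17}
Q − (P ∪ S) = {10}
S ∪ T = {1, 2, 3, 4, 5, 6, 8, 10, 11, 12, 13, 14, 15}
(Q − (P ∪ S)) ∩ (S ∪ T) = {10}
S − T = {3, 6, 11, 15}
((Q − (P ∪ S)) ∩ (S ∪ T)) Δ (S − T) = {3, 6, 10, 11, 15}
1 ∈ ((T Δ R) − (S ∩ Q))^c ∪ (P ∩ (P ∪ Q)) but 1 ∉ ((Q − (P ∪ S)) ∩ (S ∪ T)) Δ (S − T), so the inclusion fails.

No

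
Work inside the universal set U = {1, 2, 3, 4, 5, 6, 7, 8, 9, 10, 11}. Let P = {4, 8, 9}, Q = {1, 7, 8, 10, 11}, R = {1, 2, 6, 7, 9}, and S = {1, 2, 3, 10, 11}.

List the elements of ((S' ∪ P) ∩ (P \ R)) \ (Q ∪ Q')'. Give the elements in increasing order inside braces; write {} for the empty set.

{4, 8}

S' = {4, 5, 6, 7, 8, 9}
S' ∪ P = {4, 5, 6, 7, 8, 9}
P \ R = {4, 8}
(S' ∪ P) ∩ (P \ R) = {4, 8}
Q' = {2, 3, 4, 5, 6, 9}
Q ∪ Q' = {1, 2, 3, 4, 5, 6, 7, 8, 9, 10, 11}
(Q ∪ Q')' = {}
((S' ∪ P) ∩ (P \ R)) \ (Q ∪ Q')' = {4, 8}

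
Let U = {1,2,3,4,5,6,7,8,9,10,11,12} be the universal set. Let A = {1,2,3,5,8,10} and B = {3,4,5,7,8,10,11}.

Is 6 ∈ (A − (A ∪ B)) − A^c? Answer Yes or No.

No

6 ∉ A and 6 ∉ B, so 6 ∉ A ∪ B
6 ∉ A and 6 ∉ (A ∪ B), so 6 ∉ A − (A ∪ B)
6 ∉ A, so 6 ∈ A^c
6 ∉ (A − (A ∪ B)) and 6 ∈ A^c, so 6 ∉ (A − (A ∪ B)) − A^c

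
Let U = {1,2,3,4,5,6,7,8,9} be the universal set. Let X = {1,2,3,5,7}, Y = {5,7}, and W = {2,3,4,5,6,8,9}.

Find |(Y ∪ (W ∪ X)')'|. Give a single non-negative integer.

W ∪ X = {1,2,3,4,5,6,7,8,9}
(W ∪ X)' = {}
Y ∪ (W ∪ X)' = {5,7}
(Y ∪ (W ∪ X)')' = {1,2,3,4,6,8,9}
|(Y ∪ (W ∪ X)')'| = 7

7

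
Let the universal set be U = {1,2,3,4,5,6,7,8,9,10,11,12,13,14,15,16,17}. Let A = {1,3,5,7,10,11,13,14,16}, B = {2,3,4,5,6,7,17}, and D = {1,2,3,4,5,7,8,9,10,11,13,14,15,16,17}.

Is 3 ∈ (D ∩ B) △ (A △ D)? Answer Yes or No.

Yes

3 ∈ D and 3 ∈ B, so 3 ∈ D ∩ B
3 ∈ A and 3 ∈ D, so 3 ∉ A △ D
3 ∈ (D ∩ B) and 3 ∉ (A △ D), so 3 ∈ (D ∩ B) △ (A △ D)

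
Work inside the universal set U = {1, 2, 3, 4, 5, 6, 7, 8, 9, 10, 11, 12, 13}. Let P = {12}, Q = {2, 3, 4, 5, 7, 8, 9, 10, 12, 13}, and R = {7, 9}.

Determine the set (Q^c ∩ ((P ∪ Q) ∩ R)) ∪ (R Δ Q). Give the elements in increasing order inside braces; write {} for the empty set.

Q^c = {1, 6, 11}
P ∪ Q = {2, 3, 4, 5, 7, 8, 9, 10, 12, 13}
(P ∪ Q) ∩ R = {7, 9}
Q^c ∩ ((P ∪ Q) ∩ R) = {}
R Δ Q = {2, 3, 4, 5, 8, 10, 12, 13}
(Q^c ∩ ((P ∪ Q) ∩ R)) ∪ (R Δ Q) = {2, 3, 4, 5, 8, 10, 12, 13}

{2, 3, 4, 5, 8, 10, 12, 13}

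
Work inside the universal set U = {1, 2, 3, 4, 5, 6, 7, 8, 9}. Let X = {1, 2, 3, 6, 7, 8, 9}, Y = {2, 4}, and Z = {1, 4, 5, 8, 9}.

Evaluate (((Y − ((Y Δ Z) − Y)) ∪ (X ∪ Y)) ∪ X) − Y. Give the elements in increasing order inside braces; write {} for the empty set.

Y Δ Z = {1, 2, 5, 8, 9}
(Y Δ Z) − Y = {1, 5, 8, 9}
Y − ((Y Δ Z) − Y) = {2, 4}
X ∪ Y = {1, 2, 3, 4, 6, 7, 8, 9}
(Y − ((Y Δ Z) − Y)) ∪ (X ∪ Y) = {1, 2, 3, 4, 6, 7, 8, 9}
((Y − ((Y Δ Z) − Y)) ∪ (X ∪ Y)) ∪ X = {1, 2, 3, 4, 6, 7, 8, 9}
(((Y − ((Y Δ Z) − Y)) ∪ (X ∪ Y)) ∪ X) − Y = {1, 3, 6, 7, 8, 9}

{1, 3, 6, 7, 8, 9}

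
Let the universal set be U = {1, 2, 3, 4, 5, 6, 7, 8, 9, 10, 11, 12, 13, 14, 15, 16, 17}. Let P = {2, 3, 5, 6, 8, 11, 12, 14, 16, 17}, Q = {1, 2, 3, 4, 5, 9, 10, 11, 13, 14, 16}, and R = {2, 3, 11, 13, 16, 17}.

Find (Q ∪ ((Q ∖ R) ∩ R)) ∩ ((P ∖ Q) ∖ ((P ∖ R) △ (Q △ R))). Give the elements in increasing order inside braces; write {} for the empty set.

{}

Q ∖ R = {1, 4, 5, 9, 10, 14}
(Q ∖ R) ∩ R = {}
Q ∪ ((Q ∖ R) ∩ R) = {1, 2, 3, 4, 5, 9, 10, 11, 13, 14, 16}
P ∖ Q = {6, 8, 12, 17}
P ∖ R = {5, 6, 8, 12, 14}
Q △ R = {1, 4, 5, 9, 10, 14, 17}
(P ∖ R) △ (Q △ R) = {1, 4, 6, 8, 9, 10, 12, 17}
(P ∖ Q) ∖ ((P ∖ R) △ (Q △ R)) = {}
(Q ∪ ((Q ∖ R) ∩ R)) ∩ ((P ∖ Q) ∖ ((P ∖ R) △ (Q △ R))) = {}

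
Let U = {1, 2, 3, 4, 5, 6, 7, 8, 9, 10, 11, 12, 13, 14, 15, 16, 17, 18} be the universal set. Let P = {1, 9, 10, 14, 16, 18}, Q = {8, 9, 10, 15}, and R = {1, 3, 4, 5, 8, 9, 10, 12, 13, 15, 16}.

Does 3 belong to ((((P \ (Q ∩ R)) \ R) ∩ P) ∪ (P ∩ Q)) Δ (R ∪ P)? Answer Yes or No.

Yes

3 ∉ Q and 3 ∈ R, so 3 ∉ Q ∩ R
3 ∉ P and 3 ∉ (Q ∩ R), so 3 ∉ P \ (Q ∩ R)
3 ∉ (P \ (Q ∩ R)) and 3 ∈ R, so 3 ∉ (P \ (Q ∩ R)) \ R
3 ∉ ((P \ (Q ∩ R)) \ R) and 3 ∉ P, so 3 ∉ ((P \ (Q ∩ R)) \ R) ∩ P
3 ∉ P and 3 ∉ Q, so 3 ∉ P ∩ Q
3 ∉ (((P \ (Q ∩ R)) \ R) ∩ P) and 3 ∉ (P ∩ Q), so 3 ∉ (((P \ (Q ∩ R)) \ R) ∩ P) ∪ (P ∩ Q)
3 ∈ R and 3 ∉ P, so 3 ∈ R ∪ P
3 ∉ ((((P \ (Q ∩ R)) \ R) ∩ P) ∪ (P ∩ Q)) and 3 ∈ (R ∪ P), so 3 ∈ ((((P \ (Q ∩ R)) \ R) ∩ P) ∪ (P ∩ Q)) Δ (R ∪ P)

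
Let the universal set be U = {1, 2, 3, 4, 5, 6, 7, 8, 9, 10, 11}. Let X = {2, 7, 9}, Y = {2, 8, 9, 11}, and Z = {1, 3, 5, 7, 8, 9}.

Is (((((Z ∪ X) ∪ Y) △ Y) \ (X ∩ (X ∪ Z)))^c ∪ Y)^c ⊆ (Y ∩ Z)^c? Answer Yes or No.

Yes

Z ∪ X = {1, 2, 3, 5, 7, 8, 9}
(Z ∪ X) ∪ Y = {1, 2, 3, 5, 7, 8, 9, 11}
((Z ∪ X) ∪ Y) △ Y = {1, 3, 5, 7}
X ∪ Z = {1, 2, 3, 5, 7, 8, 9}
X ∩ (X ∪ Z) = {2, 7, 9}
(((Z ∪ X) ∪ Y) △ Y) \ (X ∩ (X ∪ Z)) = {1, 3, 5}
((((Z ∪ X) ∪ Y) △ Y) \ (X ∩ (X ∪ Z)))^c = {2, 4, 6, 7, 8, 9, 10, 11}
((((Z ∪ X) ∪ Y) △ Y) \ (X ∩ (X ∪ Z)))^c ∪ Y = {2, 4, 6, 7, 8, 9, 10, 11}
(((((Z ∪ X) ∪ Y) △ Y) \ (X ∩ (X ∪ Z)))^c ∪ Y)^c = {1, 3, 5}
Y ∩ Z = {8, 9}
(Y ∩ Z)^c = {1, 2, 3, 4, 5, 6, 7, 10, 11}
Every element of {1, 3, 5} is in {1, 2, 3, 4, 5, 6, 7, 10, 11}, so (((((Z ∪ X) ∪ Y) △ Y) \ (X ∩ (X ∪ Z)))^c ∪ Y)^c ⊆ (Y ∩ Z)^c.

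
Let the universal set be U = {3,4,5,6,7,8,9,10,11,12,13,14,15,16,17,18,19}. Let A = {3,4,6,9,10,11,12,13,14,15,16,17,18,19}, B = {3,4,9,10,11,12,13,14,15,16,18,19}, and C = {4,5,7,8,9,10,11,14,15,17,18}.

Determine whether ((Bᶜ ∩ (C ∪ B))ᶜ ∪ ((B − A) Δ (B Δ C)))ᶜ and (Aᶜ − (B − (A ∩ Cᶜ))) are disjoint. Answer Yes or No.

Yes

Bᶜ = {5,6,7,8,17}
C ∪ B = {3,4,5,7,8,9,10,11,12,13,14,15,16,17,18,19}
Bᶜ ∩ (C ∪ B) = {5,7,8,17}
(Bᶜ ∩ (C ∪ B))ᶜ = {3,4,6,9,10,11,12,13,14,15,16,18,19}
B − A = {}
B Δ C = {3,5,7,8,12,13,16,17,19}
(B − A) Δ (B Δ C) = {3,5,7,8,12,13,16,17,19}
(Bᶜ ∩ (C ∪ B))ᶜ ∪ ((B − A) Δ (B Δ C)) = {3,4,5,6,7,8,9,10,11,12,13,14,15,16,17,18,19}
((Bᶜ ∩ (C ∪ B))ᶜ ∪ ((B − A) Δ (B Δ C)))ᶜ = {}
Aᶜ = {5,7,8}
Cᶜ = {3,6,12,13,16,19}
A ∩ Cᶜ = {3,6,12,13,16,19}
B − (A ∩ Cᶜ) = {4,9,10,11,14,15,18}
Aᶜ − (B − (A ∩ Cᶜ)) = {5,7,8}
{} and {5,7,8} share no elements.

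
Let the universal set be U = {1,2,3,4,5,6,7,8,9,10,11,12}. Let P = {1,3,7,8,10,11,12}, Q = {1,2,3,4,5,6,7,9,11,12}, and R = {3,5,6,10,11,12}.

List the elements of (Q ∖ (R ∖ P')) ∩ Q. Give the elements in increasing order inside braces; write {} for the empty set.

{1,2,4,5,6,7,9}

P' = {2,4,5,6,9}
R ∖ P' = {3,10,11,12}
Q ∖ (R ∖ P') = {1,2,4,5,6,7,9}
(Q ∖ (R ∖ P')) ∩ Q = {1,2,4,5,6,7,9}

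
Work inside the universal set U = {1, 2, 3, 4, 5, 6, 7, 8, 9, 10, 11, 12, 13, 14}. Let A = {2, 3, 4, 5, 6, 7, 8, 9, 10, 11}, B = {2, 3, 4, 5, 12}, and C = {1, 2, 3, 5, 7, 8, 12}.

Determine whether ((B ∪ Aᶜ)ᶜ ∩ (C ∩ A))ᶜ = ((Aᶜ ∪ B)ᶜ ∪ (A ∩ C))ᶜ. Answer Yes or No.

Aᶜ = {1, 12, 13, 14}
B ∪ Aᶜ = {1, 2, 3, 4, 5, 12, 13, 14}
(B ∪ Aᶜ)ᶜ = {6, 7, 8, 9, 10, 11}
C ∩ A = {2, 3, 5, 7, 8}
(B ∪ Aᶜ)ᶜ ∩ (C ∩ A) = {7, 8}
((B ∪ Aᶜ)ᶜ ∩ (C ∩ A))ᶜ = {1, 2, 3, 4, 5, 6, 9, 10, 11, 12, 13, 14}
Aᶜ ∪ B = {1, 2, 3, 4, 5, 12, 13, 14}
(Aᶜ ∪ B)ᶜ = {6, 7, 8, 9, 10, 11}
A ∩ C = {2, 3, 5, 7, 8}
(Aᶜ ∪ B)ᶜ ∪ (A ∩ C) = {2, 3, 5, 6, 7, 8, 9, 10, 11}
((Aᶜ ∪ B)ᶜ ∪ (A ∩ C))ᶜ = {1, 4, 12, 13, 14}
2 ∈ ((B ∪ Aᶜ)ᶜ ∩ (C ∩ A))ᶜ but 2 ∉ ((Aᶜ ∪ B)ᶜ ∪ (A ∩ C))ᶜ, so they differ.

No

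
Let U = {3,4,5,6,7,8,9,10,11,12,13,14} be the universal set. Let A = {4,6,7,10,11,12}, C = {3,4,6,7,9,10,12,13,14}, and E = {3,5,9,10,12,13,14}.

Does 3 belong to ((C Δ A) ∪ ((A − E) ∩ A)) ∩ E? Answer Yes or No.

3 ∈ C and 3 ∉ A, so 3 ∈ C Δ A
3 ∉ A and 3 ∈ E, so 3 ∉ A − E
3 ∉ (A − E) and 3 ∉ A, so 3 ∉ (A − E) ∩ A
3 ∈ (C Δ A) and 3 ∉ ((A − E) ∩ A), so 3 ∈ (C Δ A) ∪ ((A − E) ∩ A)
3 ∈ ((C Δ A) ∪ ((A − E) ∩ A)) and 3 ∈ E, so 3 ∈ ((C Δ A) ∪ ((A − E) ∩ A)) ∩ E

Yes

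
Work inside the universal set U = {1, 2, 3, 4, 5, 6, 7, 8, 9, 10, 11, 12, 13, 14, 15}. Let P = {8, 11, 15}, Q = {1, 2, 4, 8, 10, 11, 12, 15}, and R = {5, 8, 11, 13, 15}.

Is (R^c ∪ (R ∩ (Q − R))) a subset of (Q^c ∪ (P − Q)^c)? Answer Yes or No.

R^c = {1, 2, 3, 4, 6, 7, 9, 10, 12, 14}
Q − R = {1, 2, 4, 10, 12}
R ∩ (Q − R) = {}
R^c ∪ (R ∩ (Q − R)) = {1, 2, 3, 4, 6, 7, 9, 10, 12, 14}
Q^c = {3, 5, 6, 7, 9, 13, 14}
P − Q = {}
(P − Q)^c = {1, 2, 3, 4, 5, 6, 7, 8, 9, 10, 11, 12, 13, 14, 15}
Q^c ∪ (P − Q)^c = {1, 2, 3, 4, 5, 6, 7, 8, 9, 10, 11, 12, 13, 14, 15}
Every element of {1, 2, 3, 4, 6, 7, 9, 10, 12, 14} is in {1, 2, 3, 4, 5, 6, 7, 8, 9, 10, 11, 12, 13, 14, 15}, so R^c ∪ (R ∩ (Q − R)) ⊆ Q^c ∪ (P − Q)^c.

Yes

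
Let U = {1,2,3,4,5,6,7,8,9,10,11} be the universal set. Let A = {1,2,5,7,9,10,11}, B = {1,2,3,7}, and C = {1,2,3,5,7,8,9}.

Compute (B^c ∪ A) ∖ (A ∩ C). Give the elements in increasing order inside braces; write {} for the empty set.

{4,6,8,10,11}

B^c = {4,5,6,8,9,10,11}
B^c ∪ A = {1,2,4,5,6,7,8,9,10,11}
A ∩ C = {1,2,5,7,9}
(B^c ∪ A) ∖ (A ∩ C) = {4,6,8,10,11}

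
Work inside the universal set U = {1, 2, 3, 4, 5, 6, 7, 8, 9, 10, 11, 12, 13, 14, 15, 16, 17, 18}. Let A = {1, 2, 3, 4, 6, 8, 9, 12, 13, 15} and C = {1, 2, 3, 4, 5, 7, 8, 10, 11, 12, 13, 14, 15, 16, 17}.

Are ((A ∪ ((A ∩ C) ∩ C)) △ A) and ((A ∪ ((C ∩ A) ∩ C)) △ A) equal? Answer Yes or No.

A ∩ C = {1, 2, 3, 4, 8, 12, 13, 15}
(A ∩ C) ∩ C = {1, 2, 3, 4, 8, 12, 13, 15}
A ∪ ((A ∩ C) ∩ C) = {1, 2, 3, 4, 6, 8, 9, 12, 13, 15}
(A ∪ ((A ∩ C) ∩ C)) △ A = {}
C ∩ A = {1, 2, 3, 4, 8, 12, 13, 15}
(C ∩ A) ∩ C = {1, 2, 3, 4, 8, 12, 13, 15}
A ∪ ((C ∩ A) ∩ C) = {1, 2, 3, 4, 6, 8, 9, 12, 13, 15}
(A ∪ ((C ∩ A) ∩ C)) △ A = {}
Both equal {}, so (A ∪ ((A ∩ C) ∩ C)) △ A = (A ∪ ((C ∩ A) ∩ C)) △ A.

Yes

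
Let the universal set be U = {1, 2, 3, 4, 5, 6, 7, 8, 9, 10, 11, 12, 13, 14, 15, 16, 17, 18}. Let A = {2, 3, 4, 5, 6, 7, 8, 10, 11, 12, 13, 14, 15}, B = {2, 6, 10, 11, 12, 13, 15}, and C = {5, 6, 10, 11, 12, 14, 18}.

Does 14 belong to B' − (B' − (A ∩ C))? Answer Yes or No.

14 ∉ B, so 14 ∈ B'
14 ∉ B, so 14 ∈ B'
14 ∈ A and 14 ∈ C, so 14 ∈ A ∩ C
14 ∈ B' and 14 ∈ (A ∩ C), so 14 ∉ B' − (A ∩ C)
14 ∈ B' and 14 ∉ (B' − (A ∩ C)), so 14 ∈ B' − (B' − (A ∩ C))

Yes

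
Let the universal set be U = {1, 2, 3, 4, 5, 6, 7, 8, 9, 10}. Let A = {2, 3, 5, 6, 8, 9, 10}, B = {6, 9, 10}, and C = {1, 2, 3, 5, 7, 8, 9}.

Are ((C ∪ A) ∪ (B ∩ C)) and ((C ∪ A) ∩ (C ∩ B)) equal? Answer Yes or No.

C ∪ A = {1, 2, 3, 5, 6, 7, 8, 9, 10}
B ∩ C = {9}
(C ∪ A) ∪ (B ∩ C) = {1, 2, 3, 5, 6, 7, 8, 9, 10}
C ∩ B = {9}
(C ∪ A) ∩ (C ∩ B) = {9}
1 ∈ (C ∪ A) ∪ (B ∩ C) but 1 ∉ (C ∪ A) ∩ (C ∩ B), so they differ.

No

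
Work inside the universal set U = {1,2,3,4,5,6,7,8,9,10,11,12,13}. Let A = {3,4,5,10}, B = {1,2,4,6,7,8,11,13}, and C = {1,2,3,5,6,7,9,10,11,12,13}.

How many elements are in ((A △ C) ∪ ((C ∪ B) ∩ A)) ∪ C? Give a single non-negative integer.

A △ C = {1,2,4,6,7,9,11,12,13}
C ∪ B = {1,2,3,4,5,6,7,8,9,10,11,12,13}
(C ∪ B) ∩ A = {3,4,5,10}
(A △ C) ∪ ((C ∪ B) ∩ A) = {1,2,3,4,5,6,7,9,10,11,12,13}
((A △ C) ∪ ((C ∪ B) ∩ A)) ∪ C = {1,2,3,4,5,6,7,9,10,11,12,13}
|((A △ C) ∪ ((C ∪ B) ∩ A)) ∪ C| = 12

12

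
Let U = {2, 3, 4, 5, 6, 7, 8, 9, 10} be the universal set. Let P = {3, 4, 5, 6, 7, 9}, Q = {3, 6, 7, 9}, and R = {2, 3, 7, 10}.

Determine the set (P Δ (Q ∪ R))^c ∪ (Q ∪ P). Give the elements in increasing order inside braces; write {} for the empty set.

{3, 4, 5, 6, 7, 8, 9}

Q ∪ R = {2, 3, 6, 7, 9, 10}
P Δ (Q ∪ R) = {2, 4, 5, 10}
(P Δ (Q ∪ R))^c = {3, 6, 7, 8, 9}
Q ∪ P = {3, 4, 5, 6, 7, 9}
(P Δ (Q ∪ R))^c ∪ (Q ∪ P) = {3, 4, 5, 6, 7, 8, 9}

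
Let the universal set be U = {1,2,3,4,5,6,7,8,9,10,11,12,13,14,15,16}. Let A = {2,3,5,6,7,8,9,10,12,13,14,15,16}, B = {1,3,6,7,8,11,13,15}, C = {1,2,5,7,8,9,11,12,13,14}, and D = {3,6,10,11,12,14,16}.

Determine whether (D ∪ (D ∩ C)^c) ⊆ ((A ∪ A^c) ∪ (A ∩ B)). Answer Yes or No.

Yes

D ∩ C = {11,12,14}
(D ∩ C)^c = {1,2,3,4,5,6,7,8,9,10,13,15,16}
D ∪ (D ∩ C)^c = {1,2,3,4,5,6,7,8,9,10,11,12,13,14,15,16}
A^c = {1,4,11}
A ∪ A^c = {1,2,3,4,5,6,7,8,9,10,11,12,13,14,15,16}
A ∩ B = {3,6,7,8,13,15}
(A ∪ A^c) ∪ (A ∩ B) = {1,2,3,4,5,6,7,8,9,10,11,12,13,14,15,16}
Every element of {1,2,3,4,5,6,7,8,9,10,11,12,13,14,15,16} is in {1,2,3,4,5,6,7,8,9,10,11,12,13,14,15,16}, so D ∪ (D ∩ C)^c ⊆ (A ∪ A^c) ∪ (A ∩ B).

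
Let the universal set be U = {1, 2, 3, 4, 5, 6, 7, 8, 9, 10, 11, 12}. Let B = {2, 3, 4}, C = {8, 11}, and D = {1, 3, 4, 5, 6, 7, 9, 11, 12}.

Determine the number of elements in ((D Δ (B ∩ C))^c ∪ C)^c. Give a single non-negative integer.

8

B ∩ C = {}
D Δ (B ∩ C) = {1, 3, 4, 5, 6, 7, 9, 11, 12}
(D Δ (B ∩ C))^c = {2, 8, 10}
(D Δ (B ∩ C))^c ∪ C = {2, 8, 10, 11}
((D Δ (B ∩ C))^c ∪ C)^c = {1, 3, 4, 5, 6, 7, 9, 12}
|((D Δ (B ∩ C))^c ∪ C)^c| = 8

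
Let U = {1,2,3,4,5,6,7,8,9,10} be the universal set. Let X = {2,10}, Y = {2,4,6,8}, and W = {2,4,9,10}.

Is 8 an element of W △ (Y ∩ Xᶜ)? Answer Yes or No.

Yes

8 ∉ X, so 8 ∈ Xᶜ
8 ∈ Y and 8 ∈ Xᶜ, so 8 ∈ Y ∩ Xᶜ
8 ∉ W and 8 ∈ (Y ∩ Xᶜ), so 8 ∈ W △ (Y ∩ Xᶜ)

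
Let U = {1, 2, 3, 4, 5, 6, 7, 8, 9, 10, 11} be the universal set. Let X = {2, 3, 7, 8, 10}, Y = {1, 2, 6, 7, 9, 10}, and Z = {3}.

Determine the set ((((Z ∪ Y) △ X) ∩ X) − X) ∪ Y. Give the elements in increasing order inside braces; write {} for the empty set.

Z ∪ Y = {1, 2, 3, 6, 7, 9, 10}
(Z ∪ Y) △ X = {1, 6, 8, 9}
((Z ∪ Y) △ X) ∩ X = {8}
(((Z ∪ Y) △ X) ∩ X) − X = {}
((((Z ∪ Y) △ X) ∩ X) − X) ∪ Y = {1, 2, 6, 7, 9, 10}

{1, 2, 6, 7, 9, 10}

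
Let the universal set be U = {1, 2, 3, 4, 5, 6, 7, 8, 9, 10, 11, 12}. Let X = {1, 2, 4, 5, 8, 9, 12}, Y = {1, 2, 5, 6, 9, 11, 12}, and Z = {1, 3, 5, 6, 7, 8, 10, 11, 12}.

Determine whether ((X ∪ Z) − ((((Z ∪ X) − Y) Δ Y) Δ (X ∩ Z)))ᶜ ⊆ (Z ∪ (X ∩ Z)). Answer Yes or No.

No

X ∪ Z = {1, 2, 3, 4, 5, 6, 7, 8, 9, 10, 11, 12}
Z ∪ X = {1, 2, 3, 4, 5, 6, 7, 8, 9, 10, 11, 12}
(Z ∪ X) − Y = {3, 4, 7, 8, 10}
((Z ∪ X) − Y) Δ Y = {1, 2, 3, 4, 5, 6, 7, 8, 9, 10, 11, 12}
X ∩ Z = {1, 5, 8, 12}
(((Z ∪ X) − Y) Δ Y) Δ (X ∩ Z) = {2, 3, 4, 6, 7, 9, 10, 11}
(X ∪ Z) − ((((Z ∪ X) − Y) Δ Y) Δ (X ∩ Z)) = {1, 5, 8, 12}
((X ∪ Z) − ((((Z ∪ X) − Y) Δ Y) Δ (X ∩ Z)))ᶜ = {2, 3, 4, 6, 7, 9, 10, 11}
Z ∪ (X ∩ Z) = {1, 3, 5, 6, 7, 8, 10, 11, 12}
2 ∈ ((X ∪ Z) − ((((Z ∪ X) − Y) Δ Y) Δ (X ∩ Z)))ᶜ but 2 ∉ Z ∪ (X ∩ Z), so the inclusion fails.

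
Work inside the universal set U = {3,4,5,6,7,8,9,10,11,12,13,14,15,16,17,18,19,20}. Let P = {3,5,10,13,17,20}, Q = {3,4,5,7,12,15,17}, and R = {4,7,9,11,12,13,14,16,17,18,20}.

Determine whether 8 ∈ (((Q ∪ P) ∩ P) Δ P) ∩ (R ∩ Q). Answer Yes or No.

No

8 ∉ Q and 8 ∉ P, so 8 ∉ Q ∪ P
8 ∉ (Q ∪ P) and 8 ∉ P, so 8 ∉ (Q ∪ P) ∩ P
8 ∉ ((Q ∪ P) ∩ P) and 8 ∉ P, so 8 ∉ ((Q ∪ P) ∩ P) Δ P
8 ∉ R and 8 ∉ Q, so 8 ∉ R ∩ Q
8 ∉ (((Q ∪ P) ∩ P) Δ P) and 8 ∉ (R ∩ Q), so 8 ∉ (((Q ∪ P) ∩ P) Δ P) ∩ (R ∩ Q)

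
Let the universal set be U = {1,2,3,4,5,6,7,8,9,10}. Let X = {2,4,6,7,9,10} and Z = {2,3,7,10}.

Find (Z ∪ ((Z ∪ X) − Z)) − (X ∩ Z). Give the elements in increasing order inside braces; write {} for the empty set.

Z ∪ X = {2,3,4,6,7,9,10}
(Z ∪ X) − Z = {4,6,9}
Z ∪ ((Z ∪ X) − Z) = {2,3,4,6,7,9,10}
X ∩ Z = {2,7,10}
(Z ∪ ((Z ∪ X) − Z)) − (X ∩ Z) = {3,4,6,9}

{3,4,6,9}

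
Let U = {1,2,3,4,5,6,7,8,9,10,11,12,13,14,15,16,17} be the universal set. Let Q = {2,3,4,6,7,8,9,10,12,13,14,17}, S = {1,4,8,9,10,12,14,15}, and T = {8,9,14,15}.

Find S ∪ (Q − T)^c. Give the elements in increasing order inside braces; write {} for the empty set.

{1,4,5,8,9,10,11,12,14,15,16}

Q − T = {2,3,4,6,7,10,12,13,17}
(Q − T)^c = {1,5,8,9,11,14,15,16}
S ∪ (Q − T)^c = {1,4,5,8,9,10,11,12,14,15,16}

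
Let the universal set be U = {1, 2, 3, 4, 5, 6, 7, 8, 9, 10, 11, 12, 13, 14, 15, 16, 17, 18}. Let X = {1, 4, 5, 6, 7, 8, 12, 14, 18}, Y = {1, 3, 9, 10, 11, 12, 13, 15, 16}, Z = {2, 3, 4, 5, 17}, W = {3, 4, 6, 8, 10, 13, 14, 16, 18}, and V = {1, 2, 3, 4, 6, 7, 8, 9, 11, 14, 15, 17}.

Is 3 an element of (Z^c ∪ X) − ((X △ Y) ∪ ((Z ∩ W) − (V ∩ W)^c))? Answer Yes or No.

No

3 ∈ Z, so 3 ∉ Z^c
3 ∉ Z^c and 3 ∉ X, so 3 ∉ Z^c ∪ X
3 ∉ X and 3 ∈ Y, so 3 ∈ X △ Y
3 ∈ Z and 3 ∈ W, so 3 ∈ Z ∩ W
3 ∈ V and 3 ∈ W, so 3 ∈ V ∩ W
3 ∉ (V ∩ W)^c since 3 ∈ (V ∩ W)
3 ∈ (Z ∩ W) and 3 ∉ (V ∩ W)^c, so 3 ∈ (Z ∩ W) − (V ∩ W)^c
3 ∈ (X △ Y) and 3 ∈ ((Z ∩ W) − (V ∩ W)^c), so 3 ∈ (X △ Y) ∪ ((Z ∩ W) − (V ∩ W)^c)
3 ∉ (Z^c ∪ X) and 3 ∈ ((X △ Y) ∪ ((Z ∩ W) − (V ∩ W)^c)), so 3 ∉ (Z^c ∪ X) − ((X △ Y) ∪ ((Z ∩ W) − (V ∩ W)^c))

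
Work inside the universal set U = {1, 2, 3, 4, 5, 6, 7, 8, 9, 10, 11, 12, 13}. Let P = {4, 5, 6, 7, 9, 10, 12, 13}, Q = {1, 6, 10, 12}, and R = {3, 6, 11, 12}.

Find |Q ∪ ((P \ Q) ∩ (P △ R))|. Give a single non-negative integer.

9

P \ Q = {4, 5, 7, 9, 13}
P △ R = {3, 4, 5, 7, 9, 10, 11, 13}
(P \ Q) ∩ (P △ R) = {4, 5, 7, 9, 13}
Q ∪ ((P \ Q) ∩ (P △ R)) = {1, 4, 5, 6, 7, 9, 10, 12, 13}
|Q ∪ ((P \ Q) ∩ (P △ R))| = 9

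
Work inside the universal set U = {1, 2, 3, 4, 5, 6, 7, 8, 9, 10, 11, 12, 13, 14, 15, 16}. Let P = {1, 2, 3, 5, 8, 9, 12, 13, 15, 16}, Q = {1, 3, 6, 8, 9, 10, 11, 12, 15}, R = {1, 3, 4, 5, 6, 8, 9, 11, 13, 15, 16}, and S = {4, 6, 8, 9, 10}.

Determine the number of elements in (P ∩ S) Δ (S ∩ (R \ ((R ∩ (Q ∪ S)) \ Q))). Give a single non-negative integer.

1

P ∩ S = {8, 9}
Q ∪ S = {1, 3, 4, 6, 8, 9, 10, 11, 12, 15}
R ∩ (Q ∪ S) = {1, 3, 4, 6, 8, 9, 11, 15}
(R ∩ (Q ∪ S)) \ Q = {4}
R \ ((R ∩ (Q ∪ S)) \ Q) = {1, 3, 5, 6, 8, 9, 11, 13, 15, 16}
S ∩ (R \ ((R ∩ (Q ∪ S)) \ Q)) = {6, 8, 9}
(P ∩ S) Δ (S ∩ (R \ ((R ∩ (Q ∪ S)) \ Q))) = {6}
|(P ∩ S) Δ (S ∩ (R \ ((R ∩ (Q ∪ S)) \ Q)))| = 1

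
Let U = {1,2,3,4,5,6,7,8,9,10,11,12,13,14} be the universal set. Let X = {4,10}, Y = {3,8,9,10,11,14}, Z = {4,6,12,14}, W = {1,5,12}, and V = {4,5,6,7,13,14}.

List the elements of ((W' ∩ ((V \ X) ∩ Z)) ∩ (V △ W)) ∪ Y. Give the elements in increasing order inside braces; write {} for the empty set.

{3,6,8,9,10,11,14}

W' = {2,3,4,6,7,8,9,10,11,13,14}
V \ X = {5,6,7,13,14}
(V \ X) ∩ Z = {6,14}
W' ∩ ((V \ X) ∩ Z) = {6,14}
V △ W = {1,4,6,7,12,13,14}
(W' ∩ ((V \ X) ∩ Z)) ∩ (V △ W) = {6,14}
((W' ∩ ((V \ X) ∩ Z)) ∩ (V △ W)) ∪ Y = {3,6,8,9,10,11,14}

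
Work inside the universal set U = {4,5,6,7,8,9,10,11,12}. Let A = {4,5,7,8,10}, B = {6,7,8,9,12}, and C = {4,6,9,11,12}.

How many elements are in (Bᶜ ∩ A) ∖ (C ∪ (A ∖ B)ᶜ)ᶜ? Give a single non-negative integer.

Bᶜ = {4,5,10,11}
Bᶜ ∩ A = {4,5,10}
A ∖ B = {4,5,10}
(A ∖ B)ᶜ = {6,7,8,9,11,12}
C ∪ (A ∖ B)ᶜ = {4,6,7,8,9,11,12}
(C ∪ (A ∖ B)ᶜ)ᶜ = {5,10}
(Bᶜ ∩ A) ∖ (C ∪ (A ∖ B)ᶜ)ᶜ = {4}
|(Bᶜ ∩ A) ∖ (C ∪ (A ∖ B)ᶜ)ᶜ| = 1

1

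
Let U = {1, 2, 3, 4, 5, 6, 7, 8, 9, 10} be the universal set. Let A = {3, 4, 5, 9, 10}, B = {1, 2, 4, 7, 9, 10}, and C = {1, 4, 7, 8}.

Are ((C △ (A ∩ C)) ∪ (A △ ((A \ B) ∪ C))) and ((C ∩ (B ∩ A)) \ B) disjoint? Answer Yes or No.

Yes

A ∩ C = {4}
C △ (A ∩ C) = {1, 7, 8}
A \ B = {3, 5}
(A \ B) ∪ C = {1, 3, 4, 5, 7, 8}
A △ ((A \ B) ∪ C) = {1, 7, 8, 9, 10}
(C △ (A ∩ C)) ∪ (A △ ((A \ B) ∪ C)) = {1, 7, 8, 9, 10}
B ∩ A = {4, 9, 10}
C ∩ (B ∩ A) = {4}
(C ∩ (B ∩ A)) \ B = {}
{1, 7, 8, 9, 10} and {} share no elements.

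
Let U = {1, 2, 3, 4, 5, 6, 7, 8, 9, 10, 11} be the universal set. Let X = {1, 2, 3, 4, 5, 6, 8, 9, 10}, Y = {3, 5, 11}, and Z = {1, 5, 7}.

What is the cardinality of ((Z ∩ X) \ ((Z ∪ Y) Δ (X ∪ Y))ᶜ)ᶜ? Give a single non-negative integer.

11

Z ∩ X = {1, 5}
Z ∪ Y = {1, 3, 5, 7, 11}
X ∪ Y = {1, 2, 3, 4, 5, 6, 8, 9, 10, 11}
(Z ∪ Y) Δ (X ∪ Y) = {2, 4, 6, 7, 8, 9, 10}
((Z ∪ Y) Δ (X ∪ Y))ᶜ = {1, 3, 5, 11}
(Z ∩ X) \ ((Z ∪ Y) Δ (X ∪ Y))ᶜ = {}
((Z ∩ X) \ ((Z ∪ Y) Δ (X ∪ Y))ᶜ)ᶜ = {1, 2, 3, 4, 5, 6, 7, 8, 9, 10, 11}
|((Z ∩ X) \ ((Z ∪ Y) Δ (X ∪ Y))ᶜ)ᶜ| = 11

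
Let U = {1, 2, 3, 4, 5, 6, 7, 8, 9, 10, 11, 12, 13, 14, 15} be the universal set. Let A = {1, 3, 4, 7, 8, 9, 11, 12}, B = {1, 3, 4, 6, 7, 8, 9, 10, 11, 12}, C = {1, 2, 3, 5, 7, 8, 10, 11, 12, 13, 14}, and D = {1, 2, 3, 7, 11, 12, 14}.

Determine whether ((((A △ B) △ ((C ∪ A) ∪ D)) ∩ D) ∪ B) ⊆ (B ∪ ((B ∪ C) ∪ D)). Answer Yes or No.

Yes

A △ B = {6, 10}
C ∪ A = {1, 2, 3, 4, 5, 7, 8, 9, 10, 11, 12, 13, 14}
(C ∪ A) ∪ D = {1, 2, 3, 4, 5, 7, 8, 9, 10, 11, 12, 13, 14}
(A △ B) △ ((C ∪ A) ∪ D) = {1, 2, 3, 4, 5, 6, 7, 8, 9, 11, 12, 13, 14}
((A △ B) △ ((C ∪ A) ∪ D)) ∩ D = {1, 2, 3, 7, 11, 12, 14}
(((A △ B) △ ((C ∪ A) ∪ D)) ∩ D) ∪ B = {1, 2, 3, 4, 6, 7, 8, 9, 10, 11, 12, 14}
B ∪ C = {1, 2, 3, 4, 5, 6, 7, 8, 9, 10, 11, 12, 13, 14}
(B ∪ C) ∪ D = {1, 2, 3, 4, 5, 6, 7, 8, 9, 10, 11, 12, 13, 14}
B ∪ ((B ∪ C) ∪ D) = {1, 2, 3, 4, 5, 6, 7, 8, 9, 10, 11, 12, 13, 14}
Every element of {1, 2, 3, 4, 6, 7, 8, 9, 10, 11, 12, 14} is in {1, 2, 3, 4, 5, 6, 7, 8, 9, 10, 11, 12, 13, 14}, so (((A △ B) △ ((C ∪ A) ∪ D)) ∩ D) ∪ B ⊆ B ∪ ((B ∪ C) ∪ D).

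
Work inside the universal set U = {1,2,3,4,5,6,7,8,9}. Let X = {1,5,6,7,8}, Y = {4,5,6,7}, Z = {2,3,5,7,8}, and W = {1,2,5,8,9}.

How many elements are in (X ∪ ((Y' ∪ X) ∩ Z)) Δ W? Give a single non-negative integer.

4

Y' = {1,2,3,8,9}
Y' ∪ X = {1,2,3,5,6,7,8,9}
(Y' ∪ X) ∩ Z = {2,3,5,7,8}
X ∪ ((Y' ∪ X) ∩ Z) = {1,2,3,5,6,7,8}
(X ∪ ((Y' ∪ X) ∩ Z)) Δ W = {3,6,7,9}
|(X ∪ ((Y' ∪ X) ∩ Z)) Δ W| = 4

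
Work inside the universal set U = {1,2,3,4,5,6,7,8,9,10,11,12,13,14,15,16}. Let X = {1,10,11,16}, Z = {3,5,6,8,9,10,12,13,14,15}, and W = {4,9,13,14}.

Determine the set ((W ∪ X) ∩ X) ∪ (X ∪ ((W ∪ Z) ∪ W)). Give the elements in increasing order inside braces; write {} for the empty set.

{1,3,4,5,6,8,9,10,11,12,13,14,15,16}

W ∪ X = {1,4,9,10,11,13,14,16}
(W ∪ X) ∩ X = {1,10,11,16}
W ∪ Z = {3,4,5,6,8,9,10,12,13,14,15}
(W ∪ Z) ∪ W = {3,4,5,6,8,9,10,12,13,14,15}
X ∪ ((W ∪ Z) ∪ W) = {1,3,4,5,6,8,9,10,11,12,13,14,15,16}
((W ∪ X) ∩ X) ∪ (X ∪ ((W ∪ Z) ∪ W)) = {1,3,4,5,6,8,9,10,11,12,13,14,15,16}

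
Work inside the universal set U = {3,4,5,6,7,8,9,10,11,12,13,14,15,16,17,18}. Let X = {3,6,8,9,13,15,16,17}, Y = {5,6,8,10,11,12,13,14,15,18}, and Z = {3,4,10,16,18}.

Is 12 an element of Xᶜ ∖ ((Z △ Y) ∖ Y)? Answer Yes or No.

Yes

12 ∉ X, so 12 ∈ Xᶜ
12 ∉ Z and 12 ∈ Y, so 12 ∈ Z △ Y
12 ∈ (Z △ Y) and 12 ∈ Y, so 12 ∉ (Z △ Y) ∖ Y
12 ∈ Xᶜ and 12 ∉ ((Z △ Y) ∖ Y), so 12 ∈ Xᶜ ∖ ((Z △ Y) ∖ Y)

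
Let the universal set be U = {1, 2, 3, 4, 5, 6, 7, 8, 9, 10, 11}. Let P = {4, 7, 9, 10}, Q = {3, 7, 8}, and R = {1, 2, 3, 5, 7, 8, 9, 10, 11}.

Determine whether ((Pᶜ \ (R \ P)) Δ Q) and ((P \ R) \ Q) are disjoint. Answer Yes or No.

Yes

Pᶜ = {1, 2, 3, 5, 6, 8, 11}
R \ P = {1, 2, 3, 5, 8, 11}
Pᶜ \ (R \ P) = {6}
(Pᶜ \ (R \ P)) Δ Q = {3, 6, 7, 8}
P \ R = {4}
(P \ R) \ Q = {4}
{3, 6, 7, 8} and {4} share no elements.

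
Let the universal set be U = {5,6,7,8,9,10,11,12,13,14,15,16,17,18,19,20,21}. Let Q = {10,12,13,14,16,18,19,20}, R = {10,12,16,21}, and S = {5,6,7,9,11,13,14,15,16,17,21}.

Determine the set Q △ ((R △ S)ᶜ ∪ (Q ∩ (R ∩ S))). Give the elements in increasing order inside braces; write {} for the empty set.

R △ S = {5,6,7,9,10,11,12,13,14,15,17}
(R △ S)ᶜ = {8,16,18,19,20,21}
R ∩ S = {16,21}
Q ∩ (R ∩ S) = {16}
(R △ S)ᶜ ∪ (Q ∩ (R ∩ S)) = {8,16,18,19,20,21}
Q △ ((R △ S)ᶜ ∪ (Q ∩ (R ∩ S))) = {8,10,12,13,14,21}

{8,10,12,13,14,21}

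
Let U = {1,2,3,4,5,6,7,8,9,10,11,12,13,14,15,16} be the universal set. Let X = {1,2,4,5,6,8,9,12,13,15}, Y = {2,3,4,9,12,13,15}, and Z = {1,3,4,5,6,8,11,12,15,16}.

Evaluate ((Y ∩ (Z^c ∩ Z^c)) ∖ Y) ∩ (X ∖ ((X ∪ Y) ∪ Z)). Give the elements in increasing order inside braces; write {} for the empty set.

{}

Z^c = {2,7,9,10,13,14}
Z^c ∩ Z^c = {2,7,9,10,13,14}
Y ∩ (Z^c ∩ Z^c) = {2,9,13}
(Y ∩ (Z^c ∩ Z^c)) ∖ Y = {}
X ∪ Y = {1,2,3,4,5,6,8,9,12,13,15}
(X ∪ Y) ∪ Z = {1,2,3,4,5,6,8,9,11,12,13,15,16}
X ∖ ((X ∪ Y) ∪ Z) = {}
((Y ∩ (Z^c ∩ Z^c)) ∖ Y) ∩ (X ∖ ((X ∪ Y) ∪ Z)) = {}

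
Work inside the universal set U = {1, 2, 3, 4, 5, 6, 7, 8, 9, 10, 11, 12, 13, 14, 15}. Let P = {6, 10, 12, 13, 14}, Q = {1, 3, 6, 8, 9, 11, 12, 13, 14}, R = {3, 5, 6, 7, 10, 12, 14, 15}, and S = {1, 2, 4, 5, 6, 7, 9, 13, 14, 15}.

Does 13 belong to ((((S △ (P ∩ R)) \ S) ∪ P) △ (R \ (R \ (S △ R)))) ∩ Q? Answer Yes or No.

Yes

13 ∈ P and 13 ∉ R, so 13 ∉ P ∩ R
13 ∈ S and 13 ∉ (P ∩ R), so 13 ∈ S △ (P ∩ R)
13 ∈ (S △ (P ∩ R)) and 13 ∈ S, so 13 ∉ (S △ (P ∩ R)) \ S
13 ∉ ((S △ (P ∩ R)) \ S) and 13 ∈ P, so 13 ∈ ((S △ (P ∩ R)) \ S) ∪ P
13 ∈ S and 13 ∉ R, so 13 ∈ S △ R
13 ∉ R and 13 ∈ (S △ R), so 13 ∉ R \ (S △ R)
13 ∉ R and 13 ∉ (R \ (S △ R)), so 13 ∉ R \ (R \ (S △ R))
13 ∈ (((S △ (P ∩ R)) \ S) ∪ P) and 13 ∉ (R \ (R \ (S △ R))), so 13 ∈ (((S △ (P ∩ R)) \ S) ∪ P) △ (R \ (R \ (S △ R)))
13 ∈ ((((S △ (P ∩ R)) \ S) ∪ P) △ (R \ (R \ (S △ R)))) and 13 ∈ Q, so 13 ∈ ((((S △ (P ∩ R)) \ S) ∪ P) △ (R \ (R \ (S △ R)))) ∩ Q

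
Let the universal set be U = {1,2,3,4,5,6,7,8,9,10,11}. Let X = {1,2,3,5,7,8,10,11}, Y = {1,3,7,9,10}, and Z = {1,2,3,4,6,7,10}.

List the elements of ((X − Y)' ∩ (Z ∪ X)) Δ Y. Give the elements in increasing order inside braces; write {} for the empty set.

X − Y = {2,5,8,11}
(X − Y)' = {1,3,4,6,7,9,10}
Z ∪ X = {1,2,3,4,5,6,7,8,10,11}
(X − Y)' ∩ (Z ∪ X) = {1,3,4,6,7,10}
((X − Y)' ∩ (Z ∪ X)) Δ Y = {4,6,9}

{4,6,9}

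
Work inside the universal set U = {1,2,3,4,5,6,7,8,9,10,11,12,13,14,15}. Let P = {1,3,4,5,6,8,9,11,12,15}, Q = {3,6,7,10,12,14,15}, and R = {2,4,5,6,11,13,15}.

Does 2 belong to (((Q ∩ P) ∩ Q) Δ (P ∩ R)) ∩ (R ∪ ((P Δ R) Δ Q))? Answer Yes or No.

2 ∉ Q and 2 ∉ P, so 2 ∉ Q ∩ P
2 ∉ (Q ∩ P) and 2 ∉ Q, so 2 ∉ (Q ∩ P) ∩ Q
2 ∉ P and 2 ∈ R, so 2 ∉ P ∩ R
2 ∉ ((Q ∩ P) ∩ Q) and 2 ∉ (P ∩ R), so 2 ∉ ((Q ∩ P) ∩ Q) Δ (P ∩ R)
2 ∉ P and 2 ∈ R, so 2 ∈ P Δ R
2 ∈ (P Δ R) and 2 ∉ Q, so 2 ∈ (P Δ R) Δ Q
2 ∈ R and 2 ∈ ((P Δ R) Δ Q), so 2 ∈ R ∪ ((P Δ R) Δ Q)
2 ∉ (((Q ∩ P) ∩ Q) Δ (P ∩ R)) and 2 ∈ (R ∪ ((P Δ R) Δ Q)), so 2 ∉ (((Q ∩ P) ∩ Q) Δ (P ∩ R)) ∩ (R ∪ ((P Δ R) Δ Q))

No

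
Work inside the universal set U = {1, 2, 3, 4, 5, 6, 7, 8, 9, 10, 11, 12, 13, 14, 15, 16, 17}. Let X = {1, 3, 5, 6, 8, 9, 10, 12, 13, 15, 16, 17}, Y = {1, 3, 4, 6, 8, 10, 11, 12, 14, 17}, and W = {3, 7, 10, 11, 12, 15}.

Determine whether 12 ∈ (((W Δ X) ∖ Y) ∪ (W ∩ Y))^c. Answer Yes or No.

12 ∈ W and 12 ∈ X, so 12 ∉ W Δ X
12 ∉ (W Δ X) and 12 ∈ Y, so 12 ∉ (W Δ X) ∖ Y
12 ∈ W and 12 ∈ Y, so 12 ∈ W ∩ Y
12 ∉ ((W Δ X) ∖ Y) and 12 ∈ (W ∩ Y), so 12 ∈ ((W Δ X) ∖ Y) ∪ (W ∩ Y)
12 ∉ (((W Δ X) ∖ Y) ∪ (W ∩ Y))^c since 12 ∈ (((W Δ X) ∖ Y) ∪ (W ∩ Y))

No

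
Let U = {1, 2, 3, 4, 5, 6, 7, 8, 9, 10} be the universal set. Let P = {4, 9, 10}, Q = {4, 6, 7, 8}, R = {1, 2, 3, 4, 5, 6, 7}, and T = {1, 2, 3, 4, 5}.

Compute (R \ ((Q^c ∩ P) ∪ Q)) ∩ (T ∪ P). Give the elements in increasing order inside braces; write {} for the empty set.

{1, 2, 3, 5}

Q^c = {1, 2, 3, 5, 9, 10}
Q^c ∩ P = {9, 10}
(Q^c ∩ P) ∪ Q = {4, 6, 7, 8, 9, 10}
R \ ((Q^c ∩ P) ∪ Q) = {1, 2, 3, 5}
T ∪ P = {1, 2, 3, 4, 5, 9, 10}
(R \ ((Q^c ∩ P) ∪ Q)) ∩ (T ∪ P) = {1, 2, 3, 5}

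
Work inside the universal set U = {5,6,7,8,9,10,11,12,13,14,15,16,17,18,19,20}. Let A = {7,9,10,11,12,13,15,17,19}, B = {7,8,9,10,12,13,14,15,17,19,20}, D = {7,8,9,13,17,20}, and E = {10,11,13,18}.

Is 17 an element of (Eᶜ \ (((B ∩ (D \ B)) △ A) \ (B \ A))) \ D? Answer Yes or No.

17 ∉ E, so 17 ∈ Eᶜ
17 ∈ D and 17 ∈ B, so 17 ∉ D \ B
17 ∈ B and 17 ∉ (D \ B), so 17 ∉ B ∩ (D \ B)
17 ∉ (B ∩ (D \ B)) and 17 ∈ A, so 17 ∈ (B ∩ (D \ B)) △ A
17 ∈ B and 17 ∈ A, so 17 ∉ B \ A
17 ∈ ((B ∩ (D \ B)) △ A) and 17 ∉ (B \ A), so 17 ∈ ((B ∩ (D \ B)) △ A) \ (B \ A)
17 ∈ Eᶜ and 17 ∈ (((B ∩ (D \ B)) △ A) \ (B \ A)), so 17 ∉ Eᶜ \ (((B ∩ (D \ B)) △ A) \ (B \ A))
17 ∉ (Eᶜ \ (((B ∩ (D \ B)) △ A) \ (B \ A))) and 17 ∈ D, so 17 ∉ (Eᶜ \ (((B ∩ (D \ B)) △ A) \ (B \ A))) \ D

No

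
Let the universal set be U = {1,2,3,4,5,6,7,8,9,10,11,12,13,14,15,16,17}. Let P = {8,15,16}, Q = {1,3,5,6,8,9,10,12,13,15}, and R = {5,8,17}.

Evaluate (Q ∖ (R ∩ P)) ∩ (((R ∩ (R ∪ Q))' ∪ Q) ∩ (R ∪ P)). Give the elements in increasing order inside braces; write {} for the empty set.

{5,15}

R ∩ P = {8}
Q ∖ (R ∩ P) = {1,3,5,6,9,10,12,13,15}
R ∪ Q = {1,3,5,6,8,9,10,12,13,15,17}
R ∩ (R ∪ Q) = {5,8,17}
(R ∩ (R ∪ Q))' = {1,2,3,4,6,7,9,10,11,12,13,14,15,16}
(R ∩ (R ∪ Q))' ∪ Q = {1,2,3,4,5,6,7,8,9,10,11,12,13,14,15,16}
R ∪ P = {5,8,15,16,17}
((R ∩ (R ∪ Q))' ∪ Q) ∩ (R ∪ P) = {5,8,15,16}
(Q ∖ (R ∩ P)) ∩ (((R ∩ (R ∪ Q))' ∪ Q) ∩ (R ∪ P)) = {5,15}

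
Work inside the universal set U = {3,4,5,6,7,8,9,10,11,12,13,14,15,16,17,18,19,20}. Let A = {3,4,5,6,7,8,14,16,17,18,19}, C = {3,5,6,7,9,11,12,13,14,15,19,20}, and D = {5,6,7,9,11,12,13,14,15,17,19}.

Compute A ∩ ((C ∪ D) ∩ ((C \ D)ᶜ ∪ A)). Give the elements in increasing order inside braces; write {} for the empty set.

C ∪ D = {3,5,6,7,9,11,12,13,14,15,17,19,20}
C \ D = {3,20}
(C \ D)ᶜ = {4,5,6,7,8,9,10,11,12,13,14,15,16,17,18,19}
(C \ D)ᶜ ∪ A = {3,4,5,6,7,8,9,10,11,12,13,14,15,16,17,18,19}
(C ∪ D) ∩ ((C \ D)ᶜ ∪ A) = {3,5,6,7,9,11,12,13,14,15,17,19}
A ∩ ((C ∪ D) ∩ ((C \ D)ᶜ ∪ A)) = {3,5,6,7,14,17,19}

{3,5,6,7,14,17,19}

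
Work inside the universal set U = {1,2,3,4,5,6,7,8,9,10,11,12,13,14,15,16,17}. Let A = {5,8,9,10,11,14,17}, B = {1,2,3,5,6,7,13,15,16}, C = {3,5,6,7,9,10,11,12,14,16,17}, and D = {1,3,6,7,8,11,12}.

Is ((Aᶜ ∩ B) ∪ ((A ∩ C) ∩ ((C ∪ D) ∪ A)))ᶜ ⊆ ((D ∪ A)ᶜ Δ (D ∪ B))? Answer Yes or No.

Aᶜ = {1,2,3,4,6,7,12,13,15,16}
Aᶜ ∩ B = {1,2,3,6,7,13,15,16}
A ∩ C = {5,9,10,11,14,17}
C ∪ D = {1,3,5,6,7,8,9,10,11,12,14,16,17}
(C ∪ D) ∪ A = {1,3,5,6,7,8,9,10,11,12,14,16,17}
(A ∩ C) ∩ ((C ∪ D) ∪ A) = {5,9,10,11,14,17}
(Aᶜ ∩ B) ∪ ((A ∩ C) ∩ ((C ∪ D) ∪ A)) = {1,2,3,5,6,7,9,10,11,13,14,15,16,17}
((Aᶜ ∩ B) ∪ ((A ∩ C) ∩ ((C ∪ D) ∪ A)))ᶜ = {4,8,12}
D ∪ A = {1,3,5,6,7,8,9,10,11,12,14,17}
(D ∪ A)ᶜ = {2,4,13,15,16}
D ∪ B = {1,2,3,5,6,7,8,11,12,13,15,16}
(D ∪ A)ᶜ Δ (D ∪ B) = {1,3,4,5,6,7,8,11,12}
Every element of {4,8,12} is in {1,3,4,5,6,7,8,11,12}, so ((Aᶜ ∩ B) ∪ ((A ∩ C) ∩ ((C ∪ D) ∪ A)))ᶜ ⊆ (D ∪ A)ᶜ Δ (D ∪ B).

Yes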